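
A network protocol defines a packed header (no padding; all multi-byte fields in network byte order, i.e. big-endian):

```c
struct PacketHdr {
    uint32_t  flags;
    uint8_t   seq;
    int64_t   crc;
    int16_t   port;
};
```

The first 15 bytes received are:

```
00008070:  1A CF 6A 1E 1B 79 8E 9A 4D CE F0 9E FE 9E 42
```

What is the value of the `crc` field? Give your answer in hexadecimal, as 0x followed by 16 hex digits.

`crc` follows `flags` (4 B), `seq` (1 B), so it starts at offset 4 + 1 = 5 and occupies 8 bytes.
Bytes at offsets 5..12: 79 8E 9A 4D CE F0 9E FE.
In big-endian order the high byte comes first in memory.
The bytes are already most-significant first: 0x798E9A4DCEF09EFE.

0x798E9A4DCEF09EFE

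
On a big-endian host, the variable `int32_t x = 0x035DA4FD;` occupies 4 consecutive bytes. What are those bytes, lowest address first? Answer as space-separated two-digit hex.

03 5D A4 FD

Split into bytes (most-significant first): 03 5D A4 FD.
Big-endian stores the most-significant byte at the lowest address.
So the memory order matches the most-significant-first order: 03 5D A4 FD.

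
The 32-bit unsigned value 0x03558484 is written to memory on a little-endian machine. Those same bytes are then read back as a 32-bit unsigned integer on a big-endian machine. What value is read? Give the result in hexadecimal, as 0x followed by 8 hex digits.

Stored little-endian, the bytes at ascending addresses are 84 84 55 03.
Read back as big-endian, the last byte is least significant, giving 0x84845503.

0x84845503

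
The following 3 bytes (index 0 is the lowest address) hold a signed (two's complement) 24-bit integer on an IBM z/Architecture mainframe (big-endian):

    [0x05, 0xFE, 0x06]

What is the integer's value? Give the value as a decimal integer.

392710

In big-endian order the high byte comes first in memory.
The bytes are already most-significant first: 0x05FE06.
0x05FE06 = 392710.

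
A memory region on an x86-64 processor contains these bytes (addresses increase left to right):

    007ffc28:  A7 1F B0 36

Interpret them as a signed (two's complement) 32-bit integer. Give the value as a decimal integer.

917512103

Little-endian: lowest address holds the least-significant byte.
Reassemble most-significant byte first: 36 B0 1F A7 → 0x36B01FA7.
0x36B01FA7 = 917512103.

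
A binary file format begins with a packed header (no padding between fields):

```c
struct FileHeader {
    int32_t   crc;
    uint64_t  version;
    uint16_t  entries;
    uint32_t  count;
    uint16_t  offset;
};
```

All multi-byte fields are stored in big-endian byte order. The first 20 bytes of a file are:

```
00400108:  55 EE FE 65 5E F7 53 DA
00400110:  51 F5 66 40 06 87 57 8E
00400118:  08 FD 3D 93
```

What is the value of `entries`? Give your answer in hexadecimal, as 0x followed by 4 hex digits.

`entries` follows `crc` (4 B), `version` (8 B), so it starts at offset 4 + 8 = 12 and occupies 2 bytes.
Bytes at offsets 12..13: 06 87.
In big-endian order the high byte comes first in memory.
The bytes are already most-significant first: 0x0687.

0x0687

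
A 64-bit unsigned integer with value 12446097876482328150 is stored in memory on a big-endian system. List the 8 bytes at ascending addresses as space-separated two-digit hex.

AC B9 6C 13 8F 79 06 56

12446097876482328150 in hexadecimal, padded to 64 bits, is 0xACB96C138F790656.
Split into bytes (most-significant first): AC B9 6C 13 8F 79 06 56.
Big-endian: lowest address holds the most-significant byte.
So the memory order matches the most-significant-first order: AC B9 6C 13 8F 79 06 56.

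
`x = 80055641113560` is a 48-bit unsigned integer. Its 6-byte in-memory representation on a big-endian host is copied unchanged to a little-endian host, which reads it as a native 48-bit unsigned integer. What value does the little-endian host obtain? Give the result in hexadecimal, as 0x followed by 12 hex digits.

0xD8030D68CF48

80055641113560 in 48-bit hexadecimal is 0x48CF680D03D8.
Stored big-endian, the bytes at ascending addresses are 48 CF 68 0D 03 D8.
Read back as little-endian, the first byte is least significant, giving 0xD8030D68CF48.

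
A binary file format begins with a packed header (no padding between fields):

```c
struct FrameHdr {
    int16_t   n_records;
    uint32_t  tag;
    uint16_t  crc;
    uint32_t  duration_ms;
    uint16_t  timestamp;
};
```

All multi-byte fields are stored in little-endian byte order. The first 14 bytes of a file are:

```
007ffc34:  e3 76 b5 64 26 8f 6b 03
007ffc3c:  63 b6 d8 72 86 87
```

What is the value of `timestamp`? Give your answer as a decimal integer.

34694

`timestamp` follows `n_records` (2 B), `tag` (4 B), `crc` (2 B), `duration_ms` (4 B), so it starts at offset 2 + 4 + 2 + 4 = 12 and occupies 2 bytes.
Bytes at offsets 12..13: 86 87.
In little-endian order the low byte comes first in memory.
Reassemble most-significant byte first: 87 86 → 0x8786.
0x8786 = 34694.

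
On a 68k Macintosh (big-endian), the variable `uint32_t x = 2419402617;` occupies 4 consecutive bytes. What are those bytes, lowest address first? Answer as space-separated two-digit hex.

2419402617 in hexadecimal, padded to 32 bits, is 0x90352779.
Split into bytes (most-significant first): 90 35 27 79.
Big-endian: lowest address holds the most-significant byte.
So the memory order matches the most-significant-first order: 90 35 27 79.

90 35 27 79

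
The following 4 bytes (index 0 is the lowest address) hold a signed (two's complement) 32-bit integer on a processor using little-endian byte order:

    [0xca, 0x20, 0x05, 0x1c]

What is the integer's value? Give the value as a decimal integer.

In little-endian order the low byte comes first in memory.
Reassemble most-significant byte first: 1C 05 20 CA → 0x1C0520CA.
0x1C0520CA = 470098122.

470098122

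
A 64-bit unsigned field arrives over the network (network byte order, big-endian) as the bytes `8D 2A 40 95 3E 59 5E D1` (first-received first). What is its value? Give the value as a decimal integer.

10172013718110035665

In big-endian order the high byte comes first in memory.
The bytes are already most-significant first: 0x8D2A40953E595ED1.
0x8D2A40953E595ED1 = 10172013718110035665.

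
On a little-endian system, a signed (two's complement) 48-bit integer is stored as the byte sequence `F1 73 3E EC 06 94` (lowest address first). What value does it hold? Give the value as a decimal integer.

Little-endian stores the least-significant byte at the lowest address.
Reassemble most-significant byte first: 94 06 EC 3E 73 F1 → 0x9406EC3E73F1.
Top bit is set, so as a signed 48-bit value this is 0x9406EC3E73F1 − 2^48 = -118717522480143.

-118717522480143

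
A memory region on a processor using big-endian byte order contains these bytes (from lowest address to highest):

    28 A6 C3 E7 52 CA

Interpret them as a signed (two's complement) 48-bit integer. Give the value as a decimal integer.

44696716399306

Big-endian stores the most-significant byte at the lowest address.
The bytes are already most-significant first: 0x28A6C3E752CA.
0x28A6C3E752CA = 44696716399306.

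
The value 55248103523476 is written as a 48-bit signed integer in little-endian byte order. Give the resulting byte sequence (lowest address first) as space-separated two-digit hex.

55248103523476 in hexadecimal, padded to 48 bits, is 0x323F7395C494.
Split into bytes (most-significant first): 32 3F 73 95 C4 94.
Little-endian: lowest address holds the least-significant byte.
So at ascending addresses the bytes are 94 C4 95 73 3F 32.

94 C4 95 73 3F 32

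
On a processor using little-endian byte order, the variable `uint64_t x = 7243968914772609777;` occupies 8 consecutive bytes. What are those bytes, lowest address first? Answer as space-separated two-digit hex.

7243968914772609777 in hexadecimal, padded to 64 bits, is 0x6487BF5908FE4AF1.
Split into bytes (most-significant first): 64 87 BF 59 08 FE 4A F1.
Little-endian stores the least-significant byte at the lowest address.
So at ascending addresses the bytes are F1 4A FE 08 59 BF 87 64.

F1 4A FE 08 59 BF 87 64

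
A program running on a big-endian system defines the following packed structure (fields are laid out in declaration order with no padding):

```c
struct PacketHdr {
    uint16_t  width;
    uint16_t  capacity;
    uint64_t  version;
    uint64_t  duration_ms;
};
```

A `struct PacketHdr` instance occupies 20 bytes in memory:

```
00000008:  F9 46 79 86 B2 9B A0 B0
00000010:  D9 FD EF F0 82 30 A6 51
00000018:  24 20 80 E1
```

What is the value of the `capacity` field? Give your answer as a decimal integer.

`capacity` follows `width` (2 bytes), so it starts at byte offset 2 and occupies 2 bytes.
Bytes at offsets 2..3: 79 86.
Big-endian stores the most-significant byte at the lowest address.
The bytes are already most-significant first: 0x7986.
0x7986 = 31110.

31110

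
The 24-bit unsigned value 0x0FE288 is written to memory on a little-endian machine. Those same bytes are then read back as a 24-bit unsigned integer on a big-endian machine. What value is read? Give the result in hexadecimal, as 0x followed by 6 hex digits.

Stored little-endian, the bytes at ascending addresses are 88 E2 0F.
Read back as big-endian, the last byte is least significant, giving 0x88E20F.

0x88E20F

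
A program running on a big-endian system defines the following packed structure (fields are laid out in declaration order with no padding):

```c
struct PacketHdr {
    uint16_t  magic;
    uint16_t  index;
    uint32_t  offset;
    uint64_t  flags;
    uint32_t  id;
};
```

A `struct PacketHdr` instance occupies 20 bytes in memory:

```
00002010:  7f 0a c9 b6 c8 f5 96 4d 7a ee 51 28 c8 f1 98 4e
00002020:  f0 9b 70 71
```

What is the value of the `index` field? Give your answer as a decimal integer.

51638

`index` follows `magic` (2 bytes), so it starts at byte offset 2 and occupies 2 bytes.
Bytes at offsets 2..3: C9 B6.
Big-endian stores the most-significant byte at the lowest address.
The bytes are already most-significant first: 0xC9B6.
0xC9B6 = 51638.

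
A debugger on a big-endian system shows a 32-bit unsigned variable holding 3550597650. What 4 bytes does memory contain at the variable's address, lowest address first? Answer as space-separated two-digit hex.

D3 A1 D2 12

3550597650 in hexadecimal, padded to 32 bits, is 0xD3A1D212.
Split into bytes (most-significant first): D3 A1 D2 12.
Big-endian stores the most-significant byte at the lowest address.
So the memory order matches the most-significant-first order: D3 A1 D2 12.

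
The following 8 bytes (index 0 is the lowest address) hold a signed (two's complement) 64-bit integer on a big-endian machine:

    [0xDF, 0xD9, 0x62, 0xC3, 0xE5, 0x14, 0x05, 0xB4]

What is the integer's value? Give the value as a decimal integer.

In big-endian order the high byte comes first in memory.
The bytes are already most-significant first: 0xDFD962C3E51405B4.
Top bit is set, so as a signed 64-bit value this is 0xDFD962C3E51405B4 − 2^64 = -2316711939803970124.

-2316711939803970124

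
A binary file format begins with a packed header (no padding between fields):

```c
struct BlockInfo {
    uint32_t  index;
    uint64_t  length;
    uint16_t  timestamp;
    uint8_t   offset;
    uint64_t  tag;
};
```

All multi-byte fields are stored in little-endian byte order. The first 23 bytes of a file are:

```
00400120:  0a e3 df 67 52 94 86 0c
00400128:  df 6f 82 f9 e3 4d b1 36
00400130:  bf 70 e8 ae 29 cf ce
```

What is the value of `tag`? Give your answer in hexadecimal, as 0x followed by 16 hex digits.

`tag` follows `index` (4 B), `length` (8 B), `timestamp` (2 B), `offset` (1 B), so it starts at offset 4 + 8 + 2 + 1 = 15 and occupies 8 bytes.
Bytes at offsets 15..22: 36 BF 70 E8 AE 29 CF CE.
Little-endian: lowest address holds the least-significant byte.
Reassemble most-significant byte first: CE CF 29 AE E8 70 BF 36 → 0xCECF29AEE870BF36.

0xCECF29AEE870BF36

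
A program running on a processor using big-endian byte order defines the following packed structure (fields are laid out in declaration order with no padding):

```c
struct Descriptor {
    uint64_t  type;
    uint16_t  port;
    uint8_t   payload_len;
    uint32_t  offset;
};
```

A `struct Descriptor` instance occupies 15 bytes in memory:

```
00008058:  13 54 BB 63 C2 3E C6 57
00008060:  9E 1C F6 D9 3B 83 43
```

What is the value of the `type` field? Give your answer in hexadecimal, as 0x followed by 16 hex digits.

0x1354BB63C23EC657

`type` is the first field, at byte offset 0, occupying 8 bytes.
Bytes at offsets 0..7: 13 54 BB 63 C2 3E C6 57.
Big-endian: lowest address holds the most-significant byte.
The bytes are already most-significant first: 0x1354BB63C23EC657.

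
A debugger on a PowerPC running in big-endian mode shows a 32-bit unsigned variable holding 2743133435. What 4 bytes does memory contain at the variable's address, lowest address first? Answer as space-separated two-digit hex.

2743133435 in hexadecimal, padded to 32 bits, is 0xA380E4FB.
Split into bytes (most-significant first): A3 80 E4 FB.
Big-endian: lowest address holds the most-significant byte.
So the memory order matches the most-significant-first order: A3 80 E4 FB.

A3 80 E4 FB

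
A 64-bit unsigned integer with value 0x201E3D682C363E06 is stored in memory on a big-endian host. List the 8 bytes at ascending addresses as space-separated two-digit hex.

20 1E 3D 68 2C 36 3E 06

Split into bytes (most-significant first): 20 1E 3D 68 2C 36 3E 06.
Big-endian: lowest address holds the most-significant byte.
So the memory order matches the most-significant-first order: 20 1E 3D 68 2C 36 3E 06.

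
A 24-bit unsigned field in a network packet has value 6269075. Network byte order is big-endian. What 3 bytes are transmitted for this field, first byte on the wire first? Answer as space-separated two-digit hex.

6269075 in hexadecimal, padded to 24 bits, is 0x5FA893.
Split into bytes (most-significant first): 5F A8 93.
Big-endian stores the most-significant byte at the lowest address.
So the memory order matches the most-significant-first order: 5F A8 93.

5F A8 93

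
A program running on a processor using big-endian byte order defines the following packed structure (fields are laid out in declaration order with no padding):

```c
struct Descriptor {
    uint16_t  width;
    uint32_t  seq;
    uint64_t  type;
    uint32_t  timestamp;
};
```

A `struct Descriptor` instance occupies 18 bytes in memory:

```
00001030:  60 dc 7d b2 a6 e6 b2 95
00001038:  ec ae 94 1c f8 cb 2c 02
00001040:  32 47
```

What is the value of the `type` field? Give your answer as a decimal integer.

12868451744834451659

`type` follows `width` (2 B), `seq` (4 B), so it starts at offset 2 + 4 = 6 and occupies 8 bytes.
Bytes at offsets 6..13: B2 95 EC AE 94 1C F8 CB.
Big-endian stores the most-significant byte at the lowest address.
The bytes are already most-significant first: 0xB295ECAE941CF8CB.
0xB295ECAE941CF8CB = 12868451744834451659.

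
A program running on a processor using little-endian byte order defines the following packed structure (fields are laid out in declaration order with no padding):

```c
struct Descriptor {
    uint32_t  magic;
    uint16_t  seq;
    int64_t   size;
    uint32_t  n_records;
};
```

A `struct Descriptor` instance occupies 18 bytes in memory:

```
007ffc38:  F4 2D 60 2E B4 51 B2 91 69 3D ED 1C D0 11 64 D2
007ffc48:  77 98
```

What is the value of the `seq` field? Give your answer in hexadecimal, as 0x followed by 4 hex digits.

`seq` follows `magic` (4 bytes), so it starts at byte offset 4 and occupies 2 bytes.
Bytes at offsets 4..5: B4 51.
Little-endian: lowest address holds the least-significant byte.
Reassemble most-significant byte first: 51 B4 → 0x51B4.

0x51B4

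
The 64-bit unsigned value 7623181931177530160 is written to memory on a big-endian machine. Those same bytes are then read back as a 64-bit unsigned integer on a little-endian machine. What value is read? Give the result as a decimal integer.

7623181931177530160 in 64-bit hexadecimal is 0x69CAFB93BA035330.
Stored big-endian, the bytes at ascending addresses are 69 CA FB 93 BA 03 53 30.
Read back as little-endian, the first byte is least significant, giving 0x305303BA93FBCA69.
0x305303BA93FBCA69 = 3482131036769077865.

3482131036769077865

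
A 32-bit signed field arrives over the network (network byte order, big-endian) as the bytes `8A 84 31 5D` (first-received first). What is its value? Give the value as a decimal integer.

In big-endian order the high byte comes first in memory.
The bytes are already most-significant first: 0x8A84315D.
Top bit is set, so as a signed 32-bit value this is 0x8A84315D − 2^32 = -1971048099.

-1971048099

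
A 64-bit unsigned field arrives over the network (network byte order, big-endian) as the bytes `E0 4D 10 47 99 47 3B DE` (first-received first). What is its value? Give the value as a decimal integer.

16162592537402883038

Big-endian: lowest address holds the most-significant byte.
The bytes are already most-significant first: 0xE04D104799473BDE.
0xE04D104799473BDE = 16162592537402883038.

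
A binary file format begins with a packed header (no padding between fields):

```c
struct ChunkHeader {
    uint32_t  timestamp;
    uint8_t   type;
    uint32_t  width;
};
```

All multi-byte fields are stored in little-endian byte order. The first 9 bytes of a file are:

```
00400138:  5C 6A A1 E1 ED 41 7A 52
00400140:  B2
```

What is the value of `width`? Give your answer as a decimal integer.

`width` follows `timestamp` (4 B), `type` (1 B), so it starts at offset 4 + 1 = 5 and occupies 4 bytes.
Bytes at offsets 5..8: 41 7A 52 B2.
Little-endian stores the least-significant byte at the lowest address.
Reassemble most-significant byte first: B2 52 7A 41 → 0xB2527A41.
0xB2527A41 = 2991749697.

2991749697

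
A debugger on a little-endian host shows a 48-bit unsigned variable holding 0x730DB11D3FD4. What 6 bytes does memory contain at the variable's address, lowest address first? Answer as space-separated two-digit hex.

D4 3F 1D B1 0D 73

Split into bytes (most-significant first): 73 0D B1 1D 3F D4.
Little-endian stores the least-significant byte at the lowest address.
So at ascending addresses the bytes are D4 3F 1D B1 0D 73.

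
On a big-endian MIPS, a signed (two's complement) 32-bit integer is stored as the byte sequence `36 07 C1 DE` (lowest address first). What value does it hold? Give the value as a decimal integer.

Big-endian stores the most-significant byte at the lowest address.
The bytes are already most-significant first: 0x3607C1DE.
0x3607C1DE = 906478046.

906478046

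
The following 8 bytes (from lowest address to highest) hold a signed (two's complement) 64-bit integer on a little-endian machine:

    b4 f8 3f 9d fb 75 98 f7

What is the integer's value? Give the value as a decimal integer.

Little-endian: lowest address holds the least-significant byte.
Reassemble most-significant byte first: F7 98 75 FB 9D 3F F8 B4 → 0xF79875FB9D3FF8B4.
Top bit is set, so as a signed 64-bit value this is 0xF79875FB9D3FF8B4 − 2^64 = -605604426345875276.

-605604426345875276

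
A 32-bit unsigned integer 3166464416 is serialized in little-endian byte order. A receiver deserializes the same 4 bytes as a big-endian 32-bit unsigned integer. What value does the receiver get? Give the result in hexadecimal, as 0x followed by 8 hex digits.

0xA069BCBC

3166464416 in 32-bit hexadecimal is 0xBCBC69A0.
Stored little-endian, the bytes at ascending addresses are A0 69 BC BC.
Read back as big-endian, the last byte is least significant, giving 0xA069BCBC.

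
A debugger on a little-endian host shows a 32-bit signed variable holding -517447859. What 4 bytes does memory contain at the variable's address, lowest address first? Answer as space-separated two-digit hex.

Two's complement of -517447859 in 32 bits: 517447859 = 0x1ED7A0B3; invert → 0xE1285F4C; add 1 → 0xE1285F4D.
Split into bytes (most-significant first): E1 28 5F 4D.
Little-endian stores the least-significant byte at the lowest address.
So at ascending addresses the bytes are 4D 5F 28 E1.

4D 5F 28 E1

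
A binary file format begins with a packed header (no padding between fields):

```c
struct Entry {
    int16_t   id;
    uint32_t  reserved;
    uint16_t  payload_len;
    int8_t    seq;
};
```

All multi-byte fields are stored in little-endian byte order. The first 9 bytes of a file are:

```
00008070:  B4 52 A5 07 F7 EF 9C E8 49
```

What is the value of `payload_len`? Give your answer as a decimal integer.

59548

`payload_len` follows `id` (2 B), `reserved` (4 B), so it starts at offset 2 + 4 = 6 and occupies 2 bytes.
Bytes at offsets 6..7: 9C E8.
Little-endian: lowest address holds the least-significant byte.
Reassemble most-significant byte first: E8 9C → 0xE89C.
0xE89C = 59548.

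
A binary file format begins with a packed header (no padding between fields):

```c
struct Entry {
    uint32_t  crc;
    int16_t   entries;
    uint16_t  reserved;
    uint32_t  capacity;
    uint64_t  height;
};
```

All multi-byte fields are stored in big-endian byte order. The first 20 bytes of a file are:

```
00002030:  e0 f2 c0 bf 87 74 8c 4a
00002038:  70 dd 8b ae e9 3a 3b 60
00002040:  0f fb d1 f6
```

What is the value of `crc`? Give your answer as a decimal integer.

`crc` is the first field, at byte offset 0, occupying 4 bytes.
Bytes at offsets 0..3: E0 F2 C0 BF.
Big-endian stores the most-significant byte at the lowest address.
The bytes are already most-significant first: 0xE0F2C0BF.
0xE0F2C0BF = 3774005439.

3774005439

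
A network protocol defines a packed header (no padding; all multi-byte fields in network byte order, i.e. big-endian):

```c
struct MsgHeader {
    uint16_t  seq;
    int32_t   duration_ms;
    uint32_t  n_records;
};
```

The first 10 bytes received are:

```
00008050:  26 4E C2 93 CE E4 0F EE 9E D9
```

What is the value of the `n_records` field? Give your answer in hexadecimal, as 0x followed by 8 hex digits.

0x0FEE9ED9

`n_records` follows `seq` (2 B), `duration_ms` (4 B), so it starts at offset 2 + 4 = 6 and occupies 4 bytes.
Bytes at offsets 6..9: 0F EE 9E D9.
Big-endian: lowest address holds the most-significant byte.
The bytes are already most-significant first: 0x0FEE9ED9.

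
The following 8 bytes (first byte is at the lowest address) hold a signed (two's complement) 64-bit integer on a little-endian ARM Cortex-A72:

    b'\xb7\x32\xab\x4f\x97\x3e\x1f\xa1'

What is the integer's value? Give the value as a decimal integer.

-6836676889727520073

In little-endian order the low byte comes first in memory.
Reassemble most-significant byte first: A1 1F 3E 97 4F AB 32 B7 → 0xA11F3E974FAB32B7.
Top bit is set, so as a signed 64-bit value this is 0xA11F3E974FAB32B7 − 2^64 = -6836676889727520073.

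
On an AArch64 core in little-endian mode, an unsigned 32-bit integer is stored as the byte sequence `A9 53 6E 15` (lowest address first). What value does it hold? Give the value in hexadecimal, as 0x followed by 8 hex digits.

0x156E53A9

Little-endian: lowest address holds the least-significant byte.
Reassemble most-significant byte first: 15 6E 53 A9 → 0x156E53A9.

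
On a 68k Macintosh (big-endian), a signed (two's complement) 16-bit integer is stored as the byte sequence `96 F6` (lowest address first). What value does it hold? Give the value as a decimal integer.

In big-endian order the high byte comes first in memory.
The bytes are already most-significant first: 0x96F6.
Top bit is set, so as a signed 16-bit value this is 0x96F6 − 2^16 = -26890.

-26890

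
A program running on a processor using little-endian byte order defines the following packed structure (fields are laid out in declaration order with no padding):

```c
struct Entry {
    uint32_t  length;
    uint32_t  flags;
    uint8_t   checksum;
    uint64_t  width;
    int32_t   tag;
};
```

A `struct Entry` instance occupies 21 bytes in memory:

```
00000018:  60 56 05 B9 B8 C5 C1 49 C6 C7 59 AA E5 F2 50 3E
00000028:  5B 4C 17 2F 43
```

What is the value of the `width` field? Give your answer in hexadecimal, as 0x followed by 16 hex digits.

`width` follows `length` (4 B), `flags` (4 B), `checksum` (1 B), so it starts at offset 4 + 4 + 1 = 9 and occupies 8 bytes.
Bytes at offsets 9..16: C7 59 AA E5 F2 50 3E 5B.
Little-endian stores the least-significant byte at the lowest address.
Reassemble most-significant byte first: 5B 3E 50 F2 E5 AA 59 C7 → 0x5B3E50F2E5AA59C7.

0x5B3E50F2E5AA59C7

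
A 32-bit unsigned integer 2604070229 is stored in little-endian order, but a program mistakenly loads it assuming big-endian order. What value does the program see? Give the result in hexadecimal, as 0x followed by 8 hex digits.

2604070229 in 32-bit hexadecimal is 0x9B36F555.
Stored little-endian, the bytes at ascending addresses are 55 F5 36 9B.
Read back as big-endian, the last byte is least significant, giving 0x55F5369B.

0x55F5369B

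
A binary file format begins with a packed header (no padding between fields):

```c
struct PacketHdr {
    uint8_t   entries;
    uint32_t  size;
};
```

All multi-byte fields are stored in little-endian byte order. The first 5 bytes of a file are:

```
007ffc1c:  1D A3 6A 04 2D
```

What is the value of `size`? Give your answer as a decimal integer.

`size` follows `entries` (1 byte), so it starts at byte offset 1 and occupies 4 bytes.
Bytes at offsets 1..4: A3 6A 04 2D.
Little-endian stores the least-significant byte at the lowest address.
Reassemble most-significant byte first: 2D 04 6A A3 → 0x2D046AA3.
0x2D046AA3 = 755264163.

755264163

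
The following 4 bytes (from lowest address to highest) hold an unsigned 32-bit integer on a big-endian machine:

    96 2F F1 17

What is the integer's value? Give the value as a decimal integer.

Big-endian stores the most-significant byte at the lowest address.
The bytes are already most-significant first: 0x962FF117.
0x962FF117 = 2519724311.

2519724311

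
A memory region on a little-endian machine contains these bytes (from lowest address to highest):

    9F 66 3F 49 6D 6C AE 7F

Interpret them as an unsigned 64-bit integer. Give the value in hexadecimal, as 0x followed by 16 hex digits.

0x7FAE6C6D493F669F

Little-endian stores the least-significant byte at the lowest address.
Reassemble most-significant byte first: 7F AE 6C 6D 49 3F 66 9F → 0x7FAE6C6D493F669F.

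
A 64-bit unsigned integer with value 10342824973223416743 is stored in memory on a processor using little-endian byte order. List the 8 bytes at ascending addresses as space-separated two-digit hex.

10342824973223416743 in hexadecimal, padded to 64 bits, is 0x8F891883B70553A7.
Split into bytes (most-significant first): 8F 89 18 83 B7 05 53 A7.
Little-endian: lowest address holds the least-significant byte.
So at ascending addresses the bytes are A7 53 05 B7 83 18 89 8F.

A7 53 05 B7 83 18 89 8F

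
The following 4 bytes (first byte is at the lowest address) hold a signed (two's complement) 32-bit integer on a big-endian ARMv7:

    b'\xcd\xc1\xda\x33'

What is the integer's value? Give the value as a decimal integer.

In big-endian order the high byte comes first in memory.
The bytes are already most-significant first: 0xCDC1DA33.
Top bit is set, so as a signed 32-bit value this is 0xCDC1DA33 − 2^32 = -842933709.

-842933709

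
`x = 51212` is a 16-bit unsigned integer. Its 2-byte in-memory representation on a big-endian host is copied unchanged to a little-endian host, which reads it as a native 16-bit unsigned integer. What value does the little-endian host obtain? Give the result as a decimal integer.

3272

51212 in 16-bit hexadecimal is 0xC80C.
Stored big-endian, the bytes at ascending addresses are C8 0C.
Read back as little-endian, the first byte is least significant, giving 0x0CC8.
0x0CC8 = 3272.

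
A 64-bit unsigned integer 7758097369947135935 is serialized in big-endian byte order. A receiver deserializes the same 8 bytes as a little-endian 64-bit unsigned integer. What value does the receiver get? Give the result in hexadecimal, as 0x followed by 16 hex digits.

0xBF5F972C744CAA6B

7758097369947135935 in 64-bit hexadecimal is 0x6BAA4C742C975FBF.
Stored big-endian, the bytes at ascending addresses are 6B AA 4C 74 2C 97 5F BF.
Read back as little-endian, the first byte is least significant, giving 0xBF5F972C744CAA6B.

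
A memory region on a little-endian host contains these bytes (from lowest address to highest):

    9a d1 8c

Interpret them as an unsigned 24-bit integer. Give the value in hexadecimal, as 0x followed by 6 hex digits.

In little-endian order the low byte comes first in memory.
Reassemble most-significant byte first: 8C D1 9A → 0x8CD19A.

0x8CD19A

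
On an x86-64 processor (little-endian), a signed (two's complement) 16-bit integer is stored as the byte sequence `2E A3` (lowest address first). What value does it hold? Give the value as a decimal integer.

Little-endian: lowest address holds the least-significant byte.
Reassemble most-significant byte first: A3 2E → 0xA32E.
Top bit is set, so as a signed 16-bit value this is 0xA32E − 2^16 = -23762.

-23762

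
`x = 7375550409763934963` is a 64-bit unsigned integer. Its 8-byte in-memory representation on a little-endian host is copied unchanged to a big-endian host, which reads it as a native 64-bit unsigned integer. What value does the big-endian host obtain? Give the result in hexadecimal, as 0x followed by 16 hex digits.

7375550409763934963 in 64-bit hexadecimal is 0x665B380534F752F3.
Stored little-endian, the bytes at ascending addresses are F3 52 F7 34 05 38 5B 66.
Read back as big-endian, the last byte is least significant, giving 0xF352F73405385B66.

0xF352F73405385B66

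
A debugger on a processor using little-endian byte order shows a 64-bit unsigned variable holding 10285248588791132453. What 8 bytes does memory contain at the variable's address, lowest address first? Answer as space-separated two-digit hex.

25 B1 7B 11 19 8B BC 8E

10285248588791132453 in hexadecimal, padded to 64 bits, is 0x8EBC8B19117BB125.
Split into bytes (most-significant first): 8E BC 8B 19 11 7B B1 25.
Little-endian: lowest address holds the least-significant byte.
So at ascending addresses the bytes are 25 B1 7B 11 19 8B BC 8E.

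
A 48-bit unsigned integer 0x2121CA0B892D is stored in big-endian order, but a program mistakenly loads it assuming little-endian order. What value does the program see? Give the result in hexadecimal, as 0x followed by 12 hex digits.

0x2D890BCA2121

Stored big-endian, the bytes at ascending addresses are 21 21 CA 0B 89 2D.
Read back as little-endian, the first byte is least significant, giving 0x2D890BCA2121.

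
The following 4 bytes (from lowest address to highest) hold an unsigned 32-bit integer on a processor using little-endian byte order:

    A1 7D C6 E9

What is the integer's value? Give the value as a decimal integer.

3922099617

Little-endian: lowest address holds the least-significant byte.
Reassemble most-significant byte first: E9 C6 7D A1 → 0xE9C67DA1.
0xE9C67DA1 = 3922099617.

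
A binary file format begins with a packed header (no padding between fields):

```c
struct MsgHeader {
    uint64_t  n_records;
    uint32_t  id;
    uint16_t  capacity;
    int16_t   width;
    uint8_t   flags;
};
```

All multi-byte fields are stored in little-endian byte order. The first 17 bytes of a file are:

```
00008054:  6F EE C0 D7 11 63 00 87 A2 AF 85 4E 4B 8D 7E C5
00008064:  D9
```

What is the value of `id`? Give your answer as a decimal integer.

`id` follows `n_records` (8 bytes), so it starts at byte offset 8 and occupies 4 bytes.
Bytes at offsets 8..11: A2 AF 85 4E.
Little-endian stores the least-significant byte at the lowest address.
Reassemble most-significant byte first: 4E 85 AF A2 → 0x4E85AFA2.
0x4E85AFA2 = 1317384098.

1317384098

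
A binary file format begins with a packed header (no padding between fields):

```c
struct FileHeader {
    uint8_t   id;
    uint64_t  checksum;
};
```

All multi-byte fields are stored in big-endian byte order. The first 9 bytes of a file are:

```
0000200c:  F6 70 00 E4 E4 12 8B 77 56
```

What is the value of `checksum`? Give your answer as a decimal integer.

`checksum` follows `id` (1 byte), so it starts at byte offset 1 and occupies 8 bytes.
Bytes at offsets 1..8: 70 00 E4 E4 12 8B 77 56.
Big-endian: lowest address holds the most-significant byte.
The bytes are already most-significant first: 0x7000E4E4128B7756.
0x7000E4E4128B7756 = 8070702200462735190.

8070702200462735190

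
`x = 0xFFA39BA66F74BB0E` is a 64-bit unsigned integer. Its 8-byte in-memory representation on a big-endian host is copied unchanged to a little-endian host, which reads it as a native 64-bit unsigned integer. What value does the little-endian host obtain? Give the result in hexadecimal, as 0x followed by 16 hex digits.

Stored big-endian, the bytes at ascending addresses are FF A3 9B A6 6F 74 BB 0E.
Read back as little-endian, the first byte is least significant, giving 0x0EBB746FA69BA3FF.

0x0EBB746FA69BA3FF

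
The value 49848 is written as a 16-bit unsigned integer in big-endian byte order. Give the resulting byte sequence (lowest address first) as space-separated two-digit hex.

49848 in hexadecimal, padded to 16 bits, is 0xC2B8.
Split into bytes (most-significant first): C2 B8.
In big-endian order the high byte comes first in memory.
So the memory order matches the most-significant-first order: C2 B8.

C2 B8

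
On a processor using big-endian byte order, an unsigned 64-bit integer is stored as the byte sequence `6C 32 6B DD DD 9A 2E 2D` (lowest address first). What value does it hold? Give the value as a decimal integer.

Big-endian stores the most-significant byte at the lowest address.
The bytes are already most-significant first: 0x6C326BDDDD9A2E2D.
0x6C326BDDDD9A2E2D = 7796412505581563437.

7796412505581563437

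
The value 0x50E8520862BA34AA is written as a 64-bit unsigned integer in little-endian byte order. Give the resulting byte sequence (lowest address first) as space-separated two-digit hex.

Split into bytes (most-significant first): 50 E8 52 08 62 BA 34 AA.
In little-endian order the low byte comes first in memory.
So at ascending addresses the bytes are AA 34 BA 62 08 52 E8 50.

AA 34 BA 62 08 52 E8 50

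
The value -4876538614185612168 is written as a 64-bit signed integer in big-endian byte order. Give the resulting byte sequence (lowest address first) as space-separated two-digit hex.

Two's complement of -4876538614185612168 in 64 bits: 4876538614185612168 = 0x43ACF20858025388; invert → 0xBC530DF7A7FDAC77; add 1 → 0xBC530DF7A7FDAC78.
Split into bytes (most-significant first): BC 53 0D F7 A7 FD AC 78.
In big-endian order the high byte comes first in memory.
So the memory order matches the most-significant-first order: BC 53 0D F7 A7 FD AC 78.

BC 53 0D F7 A7 FD AC 78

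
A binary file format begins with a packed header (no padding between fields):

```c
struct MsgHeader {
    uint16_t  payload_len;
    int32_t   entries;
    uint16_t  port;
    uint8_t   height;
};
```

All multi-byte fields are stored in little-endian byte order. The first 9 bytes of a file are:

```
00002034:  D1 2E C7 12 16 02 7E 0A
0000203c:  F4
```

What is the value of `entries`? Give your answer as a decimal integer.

35001031

`entries` follows `payload_len` (2 bytes), so it starts at byte offset 2 and occupies 4 bytes.
Bytes at offsets 2..5: C7 12 16 02.
Little-endian: lowest address holds the least-significant byte.
Reassemble most-significant byte first: 02 16 12 C7 → 0x021612C7.
0x021612C7 = 35001031.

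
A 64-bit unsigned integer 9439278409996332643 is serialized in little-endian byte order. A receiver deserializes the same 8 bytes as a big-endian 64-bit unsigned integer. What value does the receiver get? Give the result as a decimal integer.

9439278409996332643 in 64-bit hexadecimal is 0x82FF0DB3D3D86E63.
Stored little-endian, the bytes at ascending addresses are 63 6E D8 D3 B3 0D FF 82.
Read back as big-endian, the last byte is least significant, giving 0x636ED8D3B30DFF82.
0x636ED8D3B30DFF82 = 7164902460946775938.

7164902460946775938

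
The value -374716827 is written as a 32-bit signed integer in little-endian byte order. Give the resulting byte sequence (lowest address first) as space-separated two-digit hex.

65 46 AA E9

Two's complement of -374716827 in 32 bits: 374716827 = 0x1655B99B; invert → 0xE9AA4664; add 1 → 0xE9AA4665.
Split into bytes (most-significant first): E9 AA 46 65.
In little-endian order the low byte comes first in memory.
So at ascending addresses the bytes are 65 46 AA E9.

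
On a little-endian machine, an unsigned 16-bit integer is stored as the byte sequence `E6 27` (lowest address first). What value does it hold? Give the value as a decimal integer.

Little-endian stores the least-significant byte at the lowest address.
Reassemble most-significant byte first: 27 E6 → 0x27E6.
0x27E6 = 10214.

10214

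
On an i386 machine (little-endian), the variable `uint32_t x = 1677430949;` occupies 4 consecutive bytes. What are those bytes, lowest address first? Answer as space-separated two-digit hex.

1677430949 in hexadecimal, padded to 32 bits, is 0x63FB90A5.
Split into bytes (most-significant first): 63 FB 90 A5.
In little-endian order the low byte comes first in memory.
So at ascending addresses the bytes are A5 90 FB 63.

A5 90 FB 63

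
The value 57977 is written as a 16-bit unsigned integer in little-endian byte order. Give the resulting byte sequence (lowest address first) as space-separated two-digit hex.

79 E2

57977 in hexadecimal, padded to 16 bits, is 0xE279.
Split into bytes (most-significant first): E2 79.
Little-endian: lowest address holds the least-significant byte.
So at ascending addresses the bytes are 79 E2.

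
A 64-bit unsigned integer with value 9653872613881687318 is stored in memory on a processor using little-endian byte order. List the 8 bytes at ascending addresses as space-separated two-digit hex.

9653872613881687318 in hexadecimal, padded to 64 bits, is 0x85F971FE714A2D16.
Split into bytes (most-significant first): 85 F9 71 FE 71 4A 2D 16.
Little-endian stores the least-significant byte at the lowest address.
So at ascending addresses the bytes are 16 2D 4A 71 FE 71 F9 85.

16 2D 4A 71 FE 71 F9 85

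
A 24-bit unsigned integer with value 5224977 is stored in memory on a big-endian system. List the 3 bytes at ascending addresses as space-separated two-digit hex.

5224977 in hexadecimal, padded to 24 bits, is 0x4FBA11.
Split into bytes (most-significant first): 4F BA 11.
Big-endian: lowest address holds the most-significant byte.
So the memory order matches the most-significant-first order: 4F BA 11.

4F BA 11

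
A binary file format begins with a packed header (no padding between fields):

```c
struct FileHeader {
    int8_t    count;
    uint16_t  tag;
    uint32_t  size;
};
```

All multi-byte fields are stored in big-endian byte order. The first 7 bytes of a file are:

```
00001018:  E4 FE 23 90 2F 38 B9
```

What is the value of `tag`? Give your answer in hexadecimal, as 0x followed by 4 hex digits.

0xFE23

`tag` follows `count` (1 byte), so it starts at byte offset 1 and occupies 2 bytes.
Bytes at offsets 1..2: FE 23.
Big-endian stores the most-significant byte at the lowest address.
The bytes are already most-significant first: 0xFE23.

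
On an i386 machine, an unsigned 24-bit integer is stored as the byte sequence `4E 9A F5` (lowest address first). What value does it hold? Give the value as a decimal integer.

Little-endian stores the least-significant byte at the lowest address.
Reassemble most-significant byte first: F5 9A 4E → 0xF59A4E.
0xF59A4E = 16095822.

16095822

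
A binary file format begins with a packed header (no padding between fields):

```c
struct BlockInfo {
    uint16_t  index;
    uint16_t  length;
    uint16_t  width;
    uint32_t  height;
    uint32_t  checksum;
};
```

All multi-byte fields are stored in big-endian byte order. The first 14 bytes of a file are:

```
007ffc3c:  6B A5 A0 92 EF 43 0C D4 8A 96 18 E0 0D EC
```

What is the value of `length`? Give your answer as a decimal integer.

41106

`length` follows `index` (2 bytes), so it starts at byte offset 2 and occupies 2 bytes.
Bytes at offsets 2..3: A0 92.
Big-endian stores the most-significant byte at the lowest address.
The bytes are already most-significant first: 0xA092.
0xA092 = 41106.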